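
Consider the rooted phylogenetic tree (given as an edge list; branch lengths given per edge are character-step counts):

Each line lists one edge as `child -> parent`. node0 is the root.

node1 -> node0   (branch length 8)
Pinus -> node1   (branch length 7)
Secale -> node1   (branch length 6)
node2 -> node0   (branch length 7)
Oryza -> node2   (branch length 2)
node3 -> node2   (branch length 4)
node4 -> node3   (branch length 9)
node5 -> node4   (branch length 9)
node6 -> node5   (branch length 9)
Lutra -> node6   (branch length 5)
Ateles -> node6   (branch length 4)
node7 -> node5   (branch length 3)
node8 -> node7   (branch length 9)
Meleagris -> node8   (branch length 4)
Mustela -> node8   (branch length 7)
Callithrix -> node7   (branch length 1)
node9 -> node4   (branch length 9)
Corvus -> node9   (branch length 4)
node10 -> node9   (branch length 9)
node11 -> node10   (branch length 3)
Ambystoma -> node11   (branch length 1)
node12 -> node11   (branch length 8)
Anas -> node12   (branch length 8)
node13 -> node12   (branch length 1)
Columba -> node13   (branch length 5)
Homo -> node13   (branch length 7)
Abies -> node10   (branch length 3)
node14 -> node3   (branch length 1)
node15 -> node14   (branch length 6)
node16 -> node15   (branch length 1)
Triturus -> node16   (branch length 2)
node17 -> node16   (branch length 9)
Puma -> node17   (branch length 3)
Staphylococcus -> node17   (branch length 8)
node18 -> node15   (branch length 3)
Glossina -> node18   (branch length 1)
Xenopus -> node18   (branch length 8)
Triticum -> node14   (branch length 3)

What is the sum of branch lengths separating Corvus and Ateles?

The path runs Corvus → … → MRCA → … → Ateles; the MRCA is the node subtending (((Lutra,Ateles),((Meleagris,Mustela),Callithrix)),(Corvus,((Ambystoma,(Anas,(Columba,Homo))),Abies))).
Branch lengths along that path: 4 + 9 + 9 + 9 + 4 = 35.

35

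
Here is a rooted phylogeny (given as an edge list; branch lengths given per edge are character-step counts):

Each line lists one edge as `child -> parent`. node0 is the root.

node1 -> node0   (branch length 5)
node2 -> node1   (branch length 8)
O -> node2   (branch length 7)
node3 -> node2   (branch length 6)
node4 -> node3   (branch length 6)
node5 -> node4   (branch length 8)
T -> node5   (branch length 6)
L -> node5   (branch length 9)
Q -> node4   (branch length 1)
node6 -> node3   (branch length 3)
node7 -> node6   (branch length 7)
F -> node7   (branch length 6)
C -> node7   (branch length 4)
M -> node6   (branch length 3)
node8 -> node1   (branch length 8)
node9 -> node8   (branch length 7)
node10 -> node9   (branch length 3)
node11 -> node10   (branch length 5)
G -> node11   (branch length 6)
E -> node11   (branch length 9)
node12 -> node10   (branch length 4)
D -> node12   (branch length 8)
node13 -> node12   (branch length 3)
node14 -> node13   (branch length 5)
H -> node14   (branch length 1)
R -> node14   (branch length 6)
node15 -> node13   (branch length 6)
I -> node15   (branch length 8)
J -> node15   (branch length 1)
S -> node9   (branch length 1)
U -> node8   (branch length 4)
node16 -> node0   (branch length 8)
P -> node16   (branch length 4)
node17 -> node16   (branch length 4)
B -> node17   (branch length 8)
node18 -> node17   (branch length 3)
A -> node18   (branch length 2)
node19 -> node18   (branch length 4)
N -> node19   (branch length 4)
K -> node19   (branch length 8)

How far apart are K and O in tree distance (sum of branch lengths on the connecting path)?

47

The path runs K → … → MRCA → … → O; the MRCA is the root of the tree.
Branch lengths along that path: 8 + 4 + 3 + 4 + 8 + 5 + 8 + 7 = 47.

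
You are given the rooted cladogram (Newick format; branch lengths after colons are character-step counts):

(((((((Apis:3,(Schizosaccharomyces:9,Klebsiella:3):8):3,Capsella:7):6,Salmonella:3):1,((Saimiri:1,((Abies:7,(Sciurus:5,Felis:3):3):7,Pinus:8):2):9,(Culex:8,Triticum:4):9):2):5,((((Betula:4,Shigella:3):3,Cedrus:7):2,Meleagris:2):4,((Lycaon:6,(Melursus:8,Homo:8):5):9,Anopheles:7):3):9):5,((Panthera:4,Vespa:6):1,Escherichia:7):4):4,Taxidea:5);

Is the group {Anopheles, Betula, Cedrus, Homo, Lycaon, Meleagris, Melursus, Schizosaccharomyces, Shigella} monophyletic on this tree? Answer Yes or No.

No

The MRCA of the listed taxa subtends (((((Apis,(Schizosaccharomyces,Klebsiella)),Capsella),Salmonella),((Saimiri,((Abies,(Sciurus,Felis)),Pinus)),(Culex,Triticum))),((((Betula,Shigella),Cedrus),Meleagris),((Lycaon,(Melursus,Homo)),Anopheles))).
That clade also contains Abies, Apis, Capsella, Culex, Felis, Klebsiella, Pinus, Saimiri, Salmonella, Sciurus, Triticum, which are not in the proposed group, so the group is not monophyletic.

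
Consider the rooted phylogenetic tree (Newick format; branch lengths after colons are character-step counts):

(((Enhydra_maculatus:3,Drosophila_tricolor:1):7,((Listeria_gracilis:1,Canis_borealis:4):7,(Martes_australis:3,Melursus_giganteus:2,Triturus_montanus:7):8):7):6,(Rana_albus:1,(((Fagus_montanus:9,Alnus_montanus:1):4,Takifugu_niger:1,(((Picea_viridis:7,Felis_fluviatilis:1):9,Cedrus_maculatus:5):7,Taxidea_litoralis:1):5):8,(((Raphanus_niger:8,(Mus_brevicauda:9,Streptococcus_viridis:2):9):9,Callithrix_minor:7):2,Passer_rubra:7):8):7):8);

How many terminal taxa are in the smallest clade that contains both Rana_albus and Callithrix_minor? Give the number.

13

The MRCA of Rana_albus and Callithrix_minor is the node subtending (Rana_albus,(((Fagus_montanus,Alnus_montanus),Takifugu_niger,(((Picea_viridis,Felis_fluviatilis),Cedrus_maculatus),Taxidea_litoralis)),(((Raphanus_niger,(Mus_brevicauda,Streptococcus_viridis)),Callithrix_minor),Passer_rubra))).
That clade contains 13 terminal taxa: Alnus_montanus, Callithrix_minor, Cedrus_maculatus, Fagus_montanus, Felis_fluviatilis, Mus_brevicauda, Passer_rubra, Picea_viridis, Rana_albus, Raphanus_niger, Streptococcus_viridis, Takifugu_niger, Taxidea_litoralis.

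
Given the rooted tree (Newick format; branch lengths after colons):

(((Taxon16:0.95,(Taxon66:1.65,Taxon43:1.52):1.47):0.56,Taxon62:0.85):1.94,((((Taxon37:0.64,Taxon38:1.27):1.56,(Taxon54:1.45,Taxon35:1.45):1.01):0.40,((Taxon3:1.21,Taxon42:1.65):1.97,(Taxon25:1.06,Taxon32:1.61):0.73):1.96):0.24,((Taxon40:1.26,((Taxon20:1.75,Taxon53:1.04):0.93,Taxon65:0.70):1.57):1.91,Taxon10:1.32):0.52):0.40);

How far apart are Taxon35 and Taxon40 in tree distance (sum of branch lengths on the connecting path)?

6.79

The path runs Taxon35 → … → MRCA → … → Taxon40; the MRCA is the node subtending ((((Taxon37,Taxon38),(Taxon54,Taxon35)),((Taxon3,Taxon42),(Taxon25,Taxon32))),((Taxon40,((Taxon20,Taxon53),Taxon65)),Taxon10)).
Branch lengths along that path: 1.45 + 1.01 + 0.40 + 0.24 + 0.52 + 1.91 + 1.26 = 6.79.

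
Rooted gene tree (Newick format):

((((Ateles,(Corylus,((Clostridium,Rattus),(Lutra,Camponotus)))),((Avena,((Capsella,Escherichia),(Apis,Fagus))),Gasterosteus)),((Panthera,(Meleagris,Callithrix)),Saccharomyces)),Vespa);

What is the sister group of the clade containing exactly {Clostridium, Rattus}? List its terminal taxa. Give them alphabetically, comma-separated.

The clade containing exactly {Clostridium, Rattus} attaches to the tree at the node subtending ((Clostridium,Rattus),(Lutra,Camponotus)).
The other lineage descending from that same node — the sister group — is (Lutra,Camponotus); its 2 tips in alphabetical order are the answer.

Camponotus, Lutra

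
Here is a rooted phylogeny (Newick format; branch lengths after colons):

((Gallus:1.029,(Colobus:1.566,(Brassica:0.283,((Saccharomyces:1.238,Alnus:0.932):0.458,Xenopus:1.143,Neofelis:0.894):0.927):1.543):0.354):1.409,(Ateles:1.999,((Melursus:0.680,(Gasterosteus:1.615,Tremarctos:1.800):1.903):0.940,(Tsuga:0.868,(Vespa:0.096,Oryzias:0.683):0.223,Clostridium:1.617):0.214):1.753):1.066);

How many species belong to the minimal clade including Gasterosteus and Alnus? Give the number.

The MRCA of Gasterosteus and Alnus is the root, so the clade is the entire tree.
That clade contains 15 terminal taxa: Alnus, Ateles, Brassica, Clostridium, Colobus, Gallus, Gasterosteus, Melursus, Neofelis, Oryzias, Saccharomyces, Tremarctos, Tsuga, Vespa, Xenopus.

15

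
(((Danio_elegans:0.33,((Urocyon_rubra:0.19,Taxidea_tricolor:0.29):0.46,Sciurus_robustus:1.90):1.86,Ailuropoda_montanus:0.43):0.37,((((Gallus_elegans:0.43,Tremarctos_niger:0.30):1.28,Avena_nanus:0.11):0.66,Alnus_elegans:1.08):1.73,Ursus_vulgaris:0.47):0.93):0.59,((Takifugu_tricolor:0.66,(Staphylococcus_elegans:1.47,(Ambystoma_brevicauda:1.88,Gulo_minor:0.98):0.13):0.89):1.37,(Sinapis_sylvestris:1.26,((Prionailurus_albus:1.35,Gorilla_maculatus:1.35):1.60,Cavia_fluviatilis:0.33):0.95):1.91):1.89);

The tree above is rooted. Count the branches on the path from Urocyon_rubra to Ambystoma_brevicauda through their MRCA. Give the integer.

10

The MRCA of Urocyon_rubra and Ambystoma_brevicauda is the root of the tree.
From Urocyon_rubra up to that node: 5 branches. From Ambystoma_brevicauda up to the same node: 5 branches. Total: 5 + 5 = 10.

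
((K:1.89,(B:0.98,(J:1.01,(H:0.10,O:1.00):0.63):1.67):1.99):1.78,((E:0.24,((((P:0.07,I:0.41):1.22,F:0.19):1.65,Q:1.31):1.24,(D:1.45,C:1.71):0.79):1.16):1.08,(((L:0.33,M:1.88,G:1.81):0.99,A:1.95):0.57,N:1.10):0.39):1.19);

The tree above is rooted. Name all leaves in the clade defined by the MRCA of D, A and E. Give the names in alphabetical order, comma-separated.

Tracing D: it sits inside (D,C).
Tracing A: it sits inside ((L,M,G),A).
Tracing E: it sits inside (E,((((P,I),F),Q),(D,C))).
The smallest clade enclosing all 3 is ((E,((((P,I),F),Q),(D,C))),(((L,M,G),A),N)); the answer is its 12 terminal taxa in alphabetical order.

A, C, D, E, F, G, I, L, M, N, P, Q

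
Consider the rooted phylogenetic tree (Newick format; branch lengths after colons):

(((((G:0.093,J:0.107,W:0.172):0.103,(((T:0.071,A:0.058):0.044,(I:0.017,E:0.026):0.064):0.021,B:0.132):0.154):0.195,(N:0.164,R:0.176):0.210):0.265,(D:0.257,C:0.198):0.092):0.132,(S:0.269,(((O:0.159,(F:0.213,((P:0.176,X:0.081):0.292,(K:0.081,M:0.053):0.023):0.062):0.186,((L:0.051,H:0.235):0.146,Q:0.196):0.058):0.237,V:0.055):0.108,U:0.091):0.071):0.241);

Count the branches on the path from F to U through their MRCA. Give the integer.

The MRCA of F and U is the node subtending (((O,(F,((P,X),(K,M))),((L,H),Q)),V),U).
From F up to that node: 4 branches. From U up to the same node: 1 branch. Total: 4 + 1 = 5.

5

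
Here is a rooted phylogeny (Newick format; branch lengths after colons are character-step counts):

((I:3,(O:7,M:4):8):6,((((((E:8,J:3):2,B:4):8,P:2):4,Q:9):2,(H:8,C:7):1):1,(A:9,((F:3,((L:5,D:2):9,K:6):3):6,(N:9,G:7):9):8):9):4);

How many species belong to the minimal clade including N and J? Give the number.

The MRCA of N and J is the node subtending ((((((E,J),B),P),Q),(H,C)),(A,((F,((L,D),K)),(N,G)))).
That clade contains 14 terminal taxa: A, B, C, D, E, F, G, H, J, K, L, N, P, Q.

14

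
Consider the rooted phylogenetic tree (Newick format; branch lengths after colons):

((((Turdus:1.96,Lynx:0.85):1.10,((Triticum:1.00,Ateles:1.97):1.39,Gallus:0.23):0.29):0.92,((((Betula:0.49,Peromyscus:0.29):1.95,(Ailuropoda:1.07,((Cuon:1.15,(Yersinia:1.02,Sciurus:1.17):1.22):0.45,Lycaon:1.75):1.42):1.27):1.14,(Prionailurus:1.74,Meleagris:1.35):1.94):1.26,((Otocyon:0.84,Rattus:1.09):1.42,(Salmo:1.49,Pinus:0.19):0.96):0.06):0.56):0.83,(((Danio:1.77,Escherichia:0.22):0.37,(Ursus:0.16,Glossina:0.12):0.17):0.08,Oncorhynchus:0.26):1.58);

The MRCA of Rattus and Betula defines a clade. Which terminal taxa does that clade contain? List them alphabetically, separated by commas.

Tracing Rattus: it sits inside (Otocyon,Rattus).
Tracing Betula: it sits inside (Betula,Peromyscus).
The smallest clade enclosing both is ((((Betula,Peromyscus),(Ailuropoda,((Cuon,(Yersinia,Sciurus)),Lycaon))),(Prionailurus,Meleagris)),((Otocyon,Rattus),(Salmo,Pinus))); the answer is its 13 terminal taxa in alphabetical order.

Ailuropoda, Betula, Cuon, Lycaon, Meleagris, Otocyon, Peromyscus, Pinus, Prionailurus, Rattus, Salmo, Sciurus, Yersinia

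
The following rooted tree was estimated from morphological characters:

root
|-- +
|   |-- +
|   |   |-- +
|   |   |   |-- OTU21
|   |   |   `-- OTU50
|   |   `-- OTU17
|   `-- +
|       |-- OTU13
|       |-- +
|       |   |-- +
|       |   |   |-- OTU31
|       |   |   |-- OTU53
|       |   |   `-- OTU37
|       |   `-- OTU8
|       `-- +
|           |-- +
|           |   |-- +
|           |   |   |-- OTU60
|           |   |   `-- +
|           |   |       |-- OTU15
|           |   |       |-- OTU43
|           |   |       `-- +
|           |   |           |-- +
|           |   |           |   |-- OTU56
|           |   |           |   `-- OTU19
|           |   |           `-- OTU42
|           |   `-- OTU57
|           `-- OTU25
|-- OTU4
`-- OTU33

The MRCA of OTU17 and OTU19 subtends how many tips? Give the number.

The MRCA of OTU17 and OTU19 is the node subtending (((OTU21,OTU50),OTU17),(OTU13,((OTU31,OTU53,OTU37),OTU8),(((OTU60,(OTU15,OTU43,((OTU56,OTU19),OTU42))),OTU57),OTU25))).
That clade contains 16 terminal taxa: OTU13, OTU15, OTU17, OTU19, OTU21, OTU25, OTU31, OTU37, OTU42, OTU43, OTU50, OTU53, OTU56, OTU57, OTU60, OTU8.

16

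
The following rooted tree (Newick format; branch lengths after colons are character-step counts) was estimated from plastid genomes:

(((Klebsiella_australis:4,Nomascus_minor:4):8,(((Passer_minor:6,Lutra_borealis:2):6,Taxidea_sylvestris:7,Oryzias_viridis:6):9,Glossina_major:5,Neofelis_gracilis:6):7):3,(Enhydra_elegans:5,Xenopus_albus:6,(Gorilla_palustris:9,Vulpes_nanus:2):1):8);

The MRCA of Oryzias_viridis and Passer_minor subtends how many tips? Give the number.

4

The MRCA of Oryzias_viridis and Passer_minor is the node subtending ((Passer_minor,Lutra_borealis),Taxidea_sylvestris,Oryzias_viridis).
That clade contains 4 terminal taxa: Lutra_borealis, Oryzias_viridis, Passer_minor, Taxidea_sylvestris.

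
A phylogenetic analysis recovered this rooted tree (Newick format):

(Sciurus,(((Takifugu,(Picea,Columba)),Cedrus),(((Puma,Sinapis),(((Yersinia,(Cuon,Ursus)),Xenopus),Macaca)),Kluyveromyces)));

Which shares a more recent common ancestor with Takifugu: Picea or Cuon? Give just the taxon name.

Picea

The MRCA of Takifugu and Picea subtends (Takifugu,(Picea,Columba)) (3 taxa).
The MRCA of Takifugu and Cuon subtends (((Takifugu,(Picea,Columba)),Cedrus),(((Puma,Sinapis),(((Yersinia,(Cuon,Ursus)),Xenopus),Macaca)),Kluyveromyces)) (12 taxa).
The first is nested inside the second, so Takifugu shares a more recent common ancestor with Picea.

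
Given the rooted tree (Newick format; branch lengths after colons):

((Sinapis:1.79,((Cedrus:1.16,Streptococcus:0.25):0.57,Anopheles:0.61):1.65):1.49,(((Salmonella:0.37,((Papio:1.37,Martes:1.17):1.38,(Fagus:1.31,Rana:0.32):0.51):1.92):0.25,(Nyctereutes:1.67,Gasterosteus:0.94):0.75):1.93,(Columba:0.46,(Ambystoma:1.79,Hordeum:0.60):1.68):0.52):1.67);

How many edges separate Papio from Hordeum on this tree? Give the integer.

8

The MRCA of Papio and Hordeum is the node subtending (((Salmonella,((Papio,Martes),(Fagus,Rana))),(Nyctereutes,Gasterosteus)),(Columba,(Ambystoma,Hordeum))).
From Papio up to that node: 5 branches. From Hordeum up to the same node: 3 branches. Total: 5 + 3 = 8.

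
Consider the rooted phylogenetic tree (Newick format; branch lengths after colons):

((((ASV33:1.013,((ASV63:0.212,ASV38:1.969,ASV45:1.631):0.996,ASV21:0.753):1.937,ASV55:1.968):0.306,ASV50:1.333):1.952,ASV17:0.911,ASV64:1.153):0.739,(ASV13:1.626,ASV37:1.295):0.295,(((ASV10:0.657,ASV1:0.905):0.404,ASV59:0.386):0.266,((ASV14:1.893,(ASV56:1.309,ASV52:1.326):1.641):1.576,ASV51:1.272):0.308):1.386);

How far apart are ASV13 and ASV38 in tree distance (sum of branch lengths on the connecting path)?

The path runs ASV13 → … → MRCA → … → ASV38; the MRCA is the root of the tree.
Branch lengths along that path: 1.626 + 0.295 + 0.739 + 1.952 + 0.306 + 1.937 + 0.996 + 1.969 = 9.820.

9.820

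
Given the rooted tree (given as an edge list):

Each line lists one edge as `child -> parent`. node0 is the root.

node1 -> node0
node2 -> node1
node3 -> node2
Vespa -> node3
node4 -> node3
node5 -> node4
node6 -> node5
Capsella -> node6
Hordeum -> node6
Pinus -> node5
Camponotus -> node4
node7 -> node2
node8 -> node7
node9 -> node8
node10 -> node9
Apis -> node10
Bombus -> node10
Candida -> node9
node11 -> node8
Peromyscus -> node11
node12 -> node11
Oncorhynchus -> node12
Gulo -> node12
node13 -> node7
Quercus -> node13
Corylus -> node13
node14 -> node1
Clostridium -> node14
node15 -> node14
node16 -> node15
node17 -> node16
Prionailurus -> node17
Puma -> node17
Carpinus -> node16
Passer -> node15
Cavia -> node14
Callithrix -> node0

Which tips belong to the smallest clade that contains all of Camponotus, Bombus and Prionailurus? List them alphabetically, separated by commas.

Tracing Camponotus: it sits inside (((Capsella,Hordeum),Pinus),Camponotus).
Tracing Bombus: it sits inside (Apis,Bombus).
Tracing Prionailurus: it sits inside (Prionailurus,Puma).
The smallest clade enclosing all 3 is (((Vespa,(((Capsella,Hordeum),Pinus),Camponotus)),((((Apis,Bombus),Candida),(Peromyscus,(Oncorhynchus,Gulo))),(Quercus,Corylus))),(Clostridium,(((Prionailurus,Puma),Carpinus),Passer),Cavia)); the answer is its 19 terminal taxa in alphabetical order.

Apis, Bombus, Camponotus, Candida, Capsella, Carpinus, Cavia, Clostridium, Corylus, Gulo, Hordeum, Oncorhynchus, Passer, Peromyscus, Pinus, Prionailurus, Puma, Quercus, Vespa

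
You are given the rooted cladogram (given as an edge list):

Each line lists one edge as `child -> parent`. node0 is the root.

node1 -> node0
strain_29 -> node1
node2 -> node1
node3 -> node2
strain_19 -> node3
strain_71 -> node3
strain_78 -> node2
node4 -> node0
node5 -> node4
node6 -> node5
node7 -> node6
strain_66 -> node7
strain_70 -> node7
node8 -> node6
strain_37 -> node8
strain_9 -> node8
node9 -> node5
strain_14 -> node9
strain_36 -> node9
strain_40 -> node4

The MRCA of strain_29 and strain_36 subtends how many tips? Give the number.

The MRCA of strain_29 and strain_36 is the root, so the clade is the entire tree.
That clade contains 11 terminal taxa: strain_14, strain_19, strain_29, strain_36, strain_37, strain_40, strain_66, strain_70, strain_71, strain_78, strain_9.

11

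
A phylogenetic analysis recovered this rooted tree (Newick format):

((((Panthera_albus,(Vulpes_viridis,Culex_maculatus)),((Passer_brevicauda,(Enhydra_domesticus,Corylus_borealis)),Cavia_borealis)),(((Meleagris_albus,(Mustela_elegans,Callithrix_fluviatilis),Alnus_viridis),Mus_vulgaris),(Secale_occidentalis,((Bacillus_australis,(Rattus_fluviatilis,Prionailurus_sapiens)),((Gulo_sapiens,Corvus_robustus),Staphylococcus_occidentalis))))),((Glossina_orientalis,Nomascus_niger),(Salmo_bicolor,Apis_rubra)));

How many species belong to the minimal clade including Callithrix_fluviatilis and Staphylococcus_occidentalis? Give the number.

The MRCA of Callithrix_fluviatilis and Staphylococcus_occidentalis is the node subtending (((Meleagris_albus,(Mustela_elegans,Callithrix_fluviatilis),Alnus_viridis),Mus_vulgaris),(Secale_occidentalis,((Bacillus_australis,(Rattus_fluviatilis,Prionailurus_sapiens)),((Gulo_sapiens,Corvus_robustus),Staphylococcus_occidentalis)))).
That clade contains 12 terminal taxa: Alnus_viridis, Bacillus_australis, Callithrix_fluviatilis, Corvus_robustus, Gulo_sapiens, Meleagris_albus, Mus_vulgaris, Mustela_elegans, Prionailurus_sapiens, Rattus_fluviatilis, Secale_occidentalis, Staphylococcus_occidentalis.

12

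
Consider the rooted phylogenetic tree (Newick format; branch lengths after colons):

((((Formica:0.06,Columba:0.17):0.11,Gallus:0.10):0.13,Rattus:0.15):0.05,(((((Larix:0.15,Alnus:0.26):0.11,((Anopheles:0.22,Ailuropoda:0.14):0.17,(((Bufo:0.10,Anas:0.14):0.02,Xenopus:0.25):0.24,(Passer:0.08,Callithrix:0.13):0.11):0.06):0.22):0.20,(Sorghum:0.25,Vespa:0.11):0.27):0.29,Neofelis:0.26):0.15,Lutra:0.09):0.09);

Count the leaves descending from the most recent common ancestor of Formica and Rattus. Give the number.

The MRCA of Formica and Rattus is the node subtending (((Formica,Columba),Gallus),Rattus).
That clade contains 4 terminal taxa: Columba, Formica, Gallus, Rattus.

4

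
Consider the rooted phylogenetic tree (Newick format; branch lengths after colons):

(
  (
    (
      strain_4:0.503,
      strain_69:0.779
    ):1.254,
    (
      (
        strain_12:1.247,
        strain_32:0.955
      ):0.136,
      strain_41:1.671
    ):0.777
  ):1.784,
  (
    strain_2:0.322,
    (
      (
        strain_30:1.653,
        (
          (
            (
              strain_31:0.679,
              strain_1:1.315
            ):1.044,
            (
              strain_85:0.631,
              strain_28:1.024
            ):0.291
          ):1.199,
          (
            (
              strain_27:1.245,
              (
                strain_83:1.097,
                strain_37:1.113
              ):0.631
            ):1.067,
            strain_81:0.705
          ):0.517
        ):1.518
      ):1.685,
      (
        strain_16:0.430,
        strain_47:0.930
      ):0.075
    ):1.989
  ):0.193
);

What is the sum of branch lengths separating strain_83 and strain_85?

The path runs strain_83 → … → MRCA → … → strain_85; the MRCA is the node subtending (((strain_31,strain_1),(strain_85,strain_28)),((strain_27,(strain_83,strain_37)),strain_81)).
Branch lengths along that path: 1.097 + 0.631 + 1.067 + 0.517 + 1.199 + 0.291 + 0.631 = 5.433.

5.433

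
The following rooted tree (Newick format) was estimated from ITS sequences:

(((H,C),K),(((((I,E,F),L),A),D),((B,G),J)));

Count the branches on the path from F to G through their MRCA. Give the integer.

8

The MRCA of F and G is the node subtending (((((I,E,F),L),A),D),((B,G),J)).
From F up to that node: 5 branches. From G up to the same node: 3 branches. Total: 5 + 3 = 8.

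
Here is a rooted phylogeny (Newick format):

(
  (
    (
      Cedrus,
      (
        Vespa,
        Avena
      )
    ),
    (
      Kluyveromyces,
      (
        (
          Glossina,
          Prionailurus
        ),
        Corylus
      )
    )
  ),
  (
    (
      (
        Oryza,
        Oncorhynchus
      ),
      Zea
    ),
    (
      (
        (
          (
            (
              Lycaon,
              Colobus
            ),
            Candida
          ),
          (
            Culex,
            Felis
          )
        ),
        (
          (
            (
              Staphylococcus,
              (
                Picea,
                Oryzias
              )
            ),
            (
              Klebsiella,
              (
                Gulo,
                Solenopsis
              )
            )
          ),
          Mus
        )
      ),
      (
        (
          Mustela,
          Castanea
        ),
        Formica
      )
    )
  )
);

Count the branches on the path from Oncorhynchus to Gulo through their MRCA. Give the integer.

The MRCA of Oncorhynchus and Gulo is the node subtending (((Oryza,Oncorhynchus),Zea),(((((Lycaon,Colobus),Candida),(Culex,Felis)),(((Staphylococcus,(Picea,Oryzias)),(Klebsiella,(Gulo,Solenopsis))),Mus)),((Mustela,Castanea),Formica))).
From Oncorhynchus up to that node: 3 branches. From Gulo up to the same node: 7 branches. Total: 3 + 7 = 10.

10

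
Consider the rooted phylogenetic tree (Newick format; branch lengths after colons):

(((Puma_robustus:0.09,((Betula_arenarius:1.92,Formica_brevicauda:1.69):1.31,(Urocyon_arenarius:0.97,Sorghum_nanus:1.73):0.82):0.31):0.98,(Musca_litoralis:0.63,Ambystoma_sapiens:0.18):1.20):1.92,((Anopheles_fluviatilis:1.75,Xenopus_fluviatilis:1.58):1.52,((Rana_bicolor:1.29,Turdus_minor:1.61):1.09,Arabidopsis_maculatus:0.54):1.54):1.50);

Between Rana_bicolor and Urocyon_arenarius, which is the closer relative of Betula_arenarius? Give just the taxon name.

Urocyon_arenarius

The MRCA of Betula_arenarius and Urocyon_arenarius subtends ((Betula_arenarius,Formica_brevicauda),(Urocyon_arenarius,Sorghum_nanus)) (4 taxa).
The MRCA of Betula_arenarius and Rana_bicolor is the root, subtending the entire tree (12 taxa).
The first is nested inside the second, so Betula_arenarius shares a more recent common ancestor with Urocyon_arenarius.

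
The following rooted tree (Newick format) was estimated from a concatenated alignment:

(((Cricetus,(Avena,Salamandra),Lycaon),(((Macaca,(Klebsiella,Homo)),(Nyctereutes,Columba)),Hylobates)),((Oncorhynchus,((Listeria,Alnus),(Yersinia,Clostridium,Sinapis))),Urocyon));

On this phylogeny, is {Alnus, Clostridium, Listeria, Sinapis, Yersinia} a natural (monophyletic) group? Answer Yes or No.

The most recent common ancestor of these taxa subtends ((Listeria,Alnus),(Yersinia,Clostridium,Sinapis)).
That clade has exactly 5 tips — every listed taxon and nothing else — so the group is monophyletic.

Yes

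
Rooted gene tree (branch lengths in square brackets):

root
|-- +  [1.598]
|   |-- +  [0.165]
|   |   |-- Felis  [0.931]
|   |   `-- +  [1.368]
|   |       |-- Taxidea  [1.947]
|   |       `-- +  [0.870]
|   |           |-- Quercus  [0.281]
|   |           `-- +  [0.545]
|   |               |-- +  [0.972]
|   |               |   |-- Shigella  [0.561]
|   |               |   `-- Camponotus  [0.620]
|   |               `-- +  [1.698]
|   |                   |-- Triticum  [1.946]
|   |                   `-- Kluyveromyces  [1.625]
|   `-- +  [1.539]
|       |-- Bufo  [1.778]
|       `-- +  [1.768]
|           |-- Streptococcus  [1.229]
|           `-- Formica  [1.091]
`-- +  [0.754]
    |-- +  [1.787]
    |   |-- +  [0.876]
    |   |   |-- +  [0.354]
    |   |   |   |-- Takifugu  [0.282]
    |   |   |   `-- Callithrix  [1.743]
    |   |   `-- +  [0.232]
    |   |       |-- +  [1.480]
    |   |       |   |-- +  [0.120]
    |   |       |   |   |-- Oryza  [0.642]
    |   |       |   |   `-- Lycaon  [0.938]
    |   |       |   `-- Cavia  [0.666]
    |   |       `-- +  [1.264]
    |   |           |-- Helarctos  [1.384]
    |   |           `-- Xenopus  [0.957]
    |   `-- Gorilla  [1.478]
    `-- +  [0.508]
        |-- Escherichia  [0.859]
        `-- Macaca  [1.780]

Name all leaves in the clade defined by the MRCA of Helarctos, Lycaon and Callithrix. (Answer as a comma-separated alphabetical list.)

Tracing Helarctos: it sits inside (Helarctos,Xenopus).
Tracing Lycaon: it sits inside (Oryza,Lycaon).
Tracing Callithrix: it sits inside (Takifugu,Callithrix).
The smallest clade enclosing all 3 is ((Takifugu,Callithrix),(((Oryza,Lycaon),Cavia),(Helarctos,Xenopus))); the answer is its 7 terminal taxa in alphabetical order.

Callithrix, Cavia, Helarctos, Lycaon, Oryza, Takifugu, Xenopus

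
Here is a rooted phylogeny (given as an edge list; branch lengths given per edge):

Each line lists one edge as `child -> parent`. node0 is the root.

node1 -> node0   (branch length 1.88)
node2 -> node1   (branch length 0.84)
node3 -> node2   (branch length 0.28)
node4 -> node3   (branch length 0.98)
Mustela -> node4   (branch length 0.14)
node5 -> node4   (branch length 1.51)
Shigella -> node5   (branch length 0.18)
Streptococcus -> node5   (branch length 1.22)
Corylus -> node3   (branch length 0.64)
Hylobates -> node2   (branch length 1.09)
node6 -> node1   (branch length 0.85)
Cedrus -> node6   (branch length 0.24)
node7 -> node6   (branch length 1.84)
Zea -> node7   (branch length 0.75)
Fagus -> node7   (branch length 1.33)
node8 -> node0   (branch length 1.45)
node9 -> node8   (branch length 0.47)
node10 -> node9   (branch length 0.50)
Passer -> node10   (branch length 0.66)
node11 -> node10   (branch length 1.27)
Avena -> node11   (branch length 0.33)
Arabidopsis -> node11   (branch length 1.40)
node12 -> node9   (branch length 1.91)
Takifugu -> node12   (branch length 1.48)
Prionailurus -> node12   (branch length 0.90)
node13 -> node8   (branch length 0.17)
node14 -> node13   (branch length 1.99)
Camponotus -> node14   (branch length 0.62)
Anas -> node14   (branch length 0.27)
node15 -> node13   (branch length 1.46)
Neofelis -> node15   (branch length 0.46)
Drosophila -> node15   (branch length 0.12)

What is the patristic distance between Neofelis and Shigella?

The path runs Neofelis → … → MRCA → … → Shigella; the MRCA is the root of the tree.
Branch lengths along that path: 0.46 + 1.46 + 0.17 + 1.45 + 1.88 + 0.84 + 0.28 + 0.98 + 1.51 + 0.18 = 9.21.

9.21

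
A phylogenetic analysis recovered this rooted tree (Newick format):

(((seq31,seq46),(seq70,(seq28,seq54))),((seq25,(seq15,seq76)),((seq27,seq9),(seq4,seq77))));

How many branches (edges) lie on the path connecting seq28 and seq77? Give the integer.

8

The MRCA of seq28 and seq77 is the root of the tree.
From seq28 up to that node: 4 branches. From seq77 up to the same node: 4 branches. Total: 4 + 4 = 8.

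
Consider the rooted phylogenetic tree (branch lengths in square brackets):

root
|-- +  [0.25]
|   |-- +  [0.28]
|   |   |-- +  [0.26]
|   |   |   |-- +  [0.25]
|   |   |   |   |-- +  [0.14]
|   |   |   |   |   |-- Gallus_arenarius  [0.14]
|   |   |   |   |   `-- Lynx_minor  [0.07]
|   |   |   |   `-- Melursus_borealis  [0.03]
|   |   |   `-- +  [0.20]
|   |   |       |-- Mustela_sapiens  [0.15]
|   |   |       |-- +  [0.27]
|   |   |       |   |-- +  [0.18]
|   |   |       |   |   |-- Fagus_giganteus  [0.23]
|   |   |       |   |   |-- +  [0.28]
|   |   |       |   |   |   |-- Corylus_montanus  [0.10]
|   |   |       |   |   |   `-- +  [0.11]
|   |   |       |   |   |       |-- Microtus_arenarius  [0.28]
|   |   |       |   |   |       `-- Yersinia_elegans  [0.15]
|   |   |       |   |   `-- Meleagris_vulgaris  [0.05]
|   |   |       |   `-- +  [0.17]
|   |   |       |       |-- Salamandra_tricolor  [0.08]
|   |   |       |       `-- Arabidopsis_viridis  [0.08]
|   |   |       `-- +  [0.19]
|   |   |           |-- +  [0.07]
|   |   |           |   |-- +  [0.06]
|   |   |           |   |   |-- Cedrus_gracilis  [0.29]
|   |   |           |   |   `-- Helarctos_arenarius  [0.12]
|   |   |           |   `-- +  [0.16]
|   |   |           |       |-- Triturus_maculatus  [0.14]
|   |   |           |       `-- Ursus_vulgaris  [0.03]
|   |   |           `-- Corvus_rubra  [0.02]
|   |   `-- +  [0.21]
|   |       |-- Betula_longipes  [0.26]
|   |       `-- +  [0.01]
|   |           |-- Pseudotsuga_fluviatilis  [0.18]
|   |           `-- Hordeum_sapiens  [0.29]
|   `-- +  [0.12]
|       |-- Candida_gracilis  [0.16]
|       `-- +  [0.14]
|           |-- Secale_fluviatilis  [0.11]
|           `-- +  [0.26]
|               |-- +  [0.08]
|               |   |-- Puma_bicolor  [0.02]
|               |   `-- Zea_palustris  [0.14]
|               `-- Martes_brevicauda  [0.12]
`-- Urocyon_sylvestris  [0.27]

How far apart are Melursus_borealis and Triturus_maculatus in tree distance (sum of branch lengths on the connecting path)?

The path runs Melursus_borealis → … → MRCA → … → Triturus_maculatus; the MRCA is the node subtending (((Gallus_arenarius,Lynx_minor),Melursus_borealis),(Mustela_sapiens,((Fagus_giganteus,(Corylus_montanus,(Microtus_arenarius,Yersinia_elegans)),Meleagris_vulgaris),(Salamandra_tricolor,Arabidopsis_viridis)),(((Cedrus_gracilis,Helarctos_arenarius),(Triturus_maculatus,Ursus_vulgaris)),Corvus_rubra))).
Branch lengths along that path: 0.03 + 0.25 + 0.20 + 0.19 + 0.07 + 0.16 + 0.14 = 1.04.

1.04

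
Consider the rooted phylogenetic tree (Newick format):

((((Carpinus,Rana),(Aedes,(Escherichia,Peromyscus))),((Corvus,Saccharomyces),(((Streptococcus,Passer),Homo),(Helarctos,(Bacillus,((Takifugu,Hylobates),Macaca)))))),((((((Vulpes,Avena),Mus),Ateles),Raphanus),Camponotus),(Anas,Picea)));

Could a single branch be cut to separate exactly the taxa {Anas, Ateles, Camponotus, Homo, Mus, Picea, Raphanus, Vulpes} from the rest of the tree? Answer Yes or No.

The MRCA of the listed taxa is the root, so the smallest clade containing them is the whole tree.
That clade also contains Aedes, Avena, Bacillus, Carpinus, Corvus, Escherichia, Helarctos, Hylobates, Macaca, Passer, Peromyscus, Rana, Saccharomyces, Streptococcus, Takifugu, which are not in the proposed group, so the group is not monophyletic.

No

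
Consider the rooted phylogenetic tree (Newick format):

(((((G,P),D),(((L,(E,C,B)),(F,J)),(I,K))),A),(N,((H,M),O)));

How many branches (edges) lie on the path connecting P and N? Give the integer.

7

The MRCA of P and N is the root of the tree.
From P up to that node: 5 branches. From N up to the same node: 2 branches. Total: 5 + 2 = 7.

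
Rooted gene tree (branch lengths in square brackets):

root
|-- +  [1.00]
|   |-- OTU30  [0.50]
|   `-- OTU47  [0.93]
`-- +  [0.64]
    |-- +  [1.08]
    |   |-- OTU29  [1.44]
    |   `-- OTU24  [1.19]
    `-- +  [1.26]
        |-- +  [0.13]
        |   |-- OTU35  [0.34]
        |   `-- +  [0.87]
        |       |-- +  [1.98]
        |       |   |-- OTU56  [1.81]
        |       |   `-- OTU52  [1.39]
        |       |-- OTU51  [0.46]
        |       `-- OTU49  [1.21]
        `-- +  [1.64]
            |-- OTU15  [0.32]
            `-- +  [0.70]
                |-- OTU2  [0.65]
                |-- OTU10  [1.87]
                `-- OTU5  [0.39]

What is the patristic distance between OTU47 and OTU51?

The path runs OTU47 → … → MRCA → … → OTU51; the MRCA is the root of the tree.
Branch lengths along that path: 0.93 + 1.00 + 0.64 + 1.26 + 0.13 + 0.87 + 0.46 = 5.29.

5.29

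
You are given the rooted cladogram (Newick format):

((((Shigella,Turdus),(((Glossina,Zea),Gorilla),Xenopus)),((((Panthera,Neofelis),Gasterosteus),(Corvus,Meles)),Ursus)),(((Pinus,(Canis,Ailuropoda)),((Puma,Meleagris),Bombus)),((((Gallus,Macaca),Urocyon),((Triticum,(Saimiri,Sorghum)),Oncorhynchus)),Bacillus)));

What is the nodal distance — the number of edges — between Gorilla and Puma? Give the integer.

10

The MRCA of Gorilla and Puma is the root of the tree.
From Gorilla up to that node: 5 branches. From Puma up to the same node: 5 branches. Total: 5 + 5 = 10.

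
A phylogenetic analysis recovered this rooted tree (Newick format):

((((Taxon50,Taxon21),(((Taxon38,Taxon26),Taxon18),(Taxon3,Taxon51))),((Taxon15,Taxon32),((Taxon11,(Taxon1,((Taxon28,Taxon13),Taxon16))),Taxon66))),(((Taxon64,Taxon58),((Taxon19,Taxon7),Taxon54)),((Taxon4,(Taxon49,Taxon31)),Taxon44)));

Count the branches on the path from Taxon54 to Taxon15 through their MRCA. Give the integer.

8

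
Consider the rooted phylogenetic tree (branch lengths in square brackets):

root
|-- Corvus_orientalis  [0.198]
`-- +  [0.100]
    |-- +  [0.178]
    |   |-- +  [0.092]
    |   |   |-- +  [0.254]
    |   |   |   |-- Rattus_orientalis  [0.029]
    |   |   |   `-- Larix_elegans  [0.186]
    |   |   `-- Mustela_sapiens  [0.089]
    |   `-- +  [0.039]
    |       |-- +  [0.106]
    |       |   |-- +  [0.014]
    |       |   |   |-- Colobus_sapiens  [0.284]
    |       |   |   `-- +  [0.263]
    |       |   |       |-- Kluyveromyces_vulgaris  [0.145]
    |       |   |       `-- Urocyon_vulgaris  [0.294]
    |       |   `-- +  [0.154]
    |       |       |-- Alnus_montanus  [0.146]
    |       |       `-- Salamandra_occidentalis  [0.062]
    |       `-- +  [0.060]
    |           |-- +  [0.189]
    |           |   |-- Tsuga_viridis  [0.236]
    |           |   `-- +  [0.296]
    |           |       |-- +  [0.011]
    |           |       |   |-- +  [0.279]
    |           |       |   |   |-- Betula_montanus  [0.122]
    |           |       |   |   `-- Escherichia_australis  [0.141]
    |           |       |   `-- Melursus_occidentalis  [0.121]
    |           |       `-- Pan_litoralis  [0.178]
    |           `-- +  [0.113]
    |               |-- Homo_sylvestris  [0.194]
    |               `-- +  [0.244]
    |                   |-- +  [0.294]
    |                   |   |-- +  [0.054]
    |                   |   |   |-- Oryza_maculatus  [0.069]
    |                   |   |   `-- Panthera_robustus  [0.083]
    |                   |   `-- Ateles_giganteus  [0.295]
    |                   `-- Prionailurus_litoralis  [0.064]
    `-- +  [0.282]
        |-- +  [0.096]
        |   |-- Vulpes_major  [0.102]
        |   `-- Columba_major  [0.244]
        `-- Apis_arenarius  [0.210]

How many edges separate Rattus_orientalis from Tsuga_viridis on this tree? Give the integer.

7

The MRCA of Rattus_orientalis and Tsuga_viridis is the node subtending (((Rattus_orientalis,Larix_elegans),Mustela_sapiens),(((Colobus_sapiens,(Kluyveromyces_vulgaris,Urocyon_vulgaris)),(Alnus_montanus,Salamandra_occidentalis)),((Tsuga_viridis,(((Betula_montanus,Escherichia_australis),Melursus_occidentalis),Pan_litoralis)),(Homo_sylvestris,(((Oryza_maculatus,Panthera_robustus),Ateles_giganteus),Prionailurus_litoralis))))).
From Rattus_orientalis up to that node: 3 branches. From Tsuga_viridis up to the same node: 4 branches. Total: 3 + 4 = 7.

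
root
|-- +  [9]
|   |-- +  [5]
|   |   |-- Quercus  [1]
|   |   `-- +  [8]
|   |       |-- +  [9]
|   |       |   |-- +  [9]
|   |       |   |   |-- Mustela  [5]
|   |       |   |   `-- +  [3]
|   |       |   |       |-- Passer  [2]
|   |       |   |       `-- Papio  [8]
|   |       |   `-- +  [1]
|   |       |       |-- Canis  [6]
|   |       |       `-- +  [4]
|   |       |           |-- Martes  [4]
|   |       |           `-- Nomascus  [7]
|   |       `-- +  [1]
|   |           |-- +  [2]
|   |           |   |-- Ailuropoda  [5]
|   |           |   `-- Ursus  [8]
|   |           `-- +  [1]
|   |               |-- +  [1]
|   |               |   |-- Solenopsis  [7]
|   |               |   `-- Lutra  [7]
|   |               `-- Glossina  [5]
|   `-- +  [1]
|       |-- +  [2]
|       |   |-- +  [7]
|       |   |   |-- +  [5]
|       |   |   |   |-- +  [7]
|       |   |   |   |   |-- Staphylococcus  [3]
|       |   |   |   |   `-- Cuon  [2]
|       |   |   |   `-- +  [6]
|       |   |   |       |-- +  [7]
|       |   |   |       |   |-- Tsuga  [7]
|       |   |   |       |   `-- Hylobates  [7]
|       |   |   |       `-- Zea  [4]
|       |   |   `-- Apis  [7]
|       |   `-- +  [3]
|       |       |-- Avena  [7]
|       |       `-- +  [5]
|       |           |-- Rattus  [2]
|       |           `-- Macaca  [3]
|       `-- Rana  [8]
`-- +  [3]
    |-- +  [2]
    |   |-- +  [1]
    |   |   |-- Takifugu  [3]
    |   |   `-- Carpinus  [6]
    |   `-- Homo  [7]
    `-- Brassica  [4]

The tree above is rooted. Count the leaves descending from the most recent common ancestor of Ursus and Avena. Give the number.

The MRCA of Ursus and Avena is the node subtending ((Quercus,(((Mustela,(Passer,Papio)),(Canis,(Martes,Nomascus))),((Ailuropoda,Ursus),((Solenopsis,Lutra),Glossina)))),(((((Staphylococcus,Cuon),((Tsuga,Hylobates),Zea)),Apis),(Avena,(Rattus,Macaca))),Rana)).
That clade contains 22 terminal taxa: Ailuropoda, Apis, Avena, Canis, Cuon, Glossina, Hylobates, Lutra, Macaca, Martes, Mustela, Nomascus, Papio, Passer, Quercus, Rana, Rattus, Solenopsis, Staphylococcus, Tsuga, Ursus, Zea.

22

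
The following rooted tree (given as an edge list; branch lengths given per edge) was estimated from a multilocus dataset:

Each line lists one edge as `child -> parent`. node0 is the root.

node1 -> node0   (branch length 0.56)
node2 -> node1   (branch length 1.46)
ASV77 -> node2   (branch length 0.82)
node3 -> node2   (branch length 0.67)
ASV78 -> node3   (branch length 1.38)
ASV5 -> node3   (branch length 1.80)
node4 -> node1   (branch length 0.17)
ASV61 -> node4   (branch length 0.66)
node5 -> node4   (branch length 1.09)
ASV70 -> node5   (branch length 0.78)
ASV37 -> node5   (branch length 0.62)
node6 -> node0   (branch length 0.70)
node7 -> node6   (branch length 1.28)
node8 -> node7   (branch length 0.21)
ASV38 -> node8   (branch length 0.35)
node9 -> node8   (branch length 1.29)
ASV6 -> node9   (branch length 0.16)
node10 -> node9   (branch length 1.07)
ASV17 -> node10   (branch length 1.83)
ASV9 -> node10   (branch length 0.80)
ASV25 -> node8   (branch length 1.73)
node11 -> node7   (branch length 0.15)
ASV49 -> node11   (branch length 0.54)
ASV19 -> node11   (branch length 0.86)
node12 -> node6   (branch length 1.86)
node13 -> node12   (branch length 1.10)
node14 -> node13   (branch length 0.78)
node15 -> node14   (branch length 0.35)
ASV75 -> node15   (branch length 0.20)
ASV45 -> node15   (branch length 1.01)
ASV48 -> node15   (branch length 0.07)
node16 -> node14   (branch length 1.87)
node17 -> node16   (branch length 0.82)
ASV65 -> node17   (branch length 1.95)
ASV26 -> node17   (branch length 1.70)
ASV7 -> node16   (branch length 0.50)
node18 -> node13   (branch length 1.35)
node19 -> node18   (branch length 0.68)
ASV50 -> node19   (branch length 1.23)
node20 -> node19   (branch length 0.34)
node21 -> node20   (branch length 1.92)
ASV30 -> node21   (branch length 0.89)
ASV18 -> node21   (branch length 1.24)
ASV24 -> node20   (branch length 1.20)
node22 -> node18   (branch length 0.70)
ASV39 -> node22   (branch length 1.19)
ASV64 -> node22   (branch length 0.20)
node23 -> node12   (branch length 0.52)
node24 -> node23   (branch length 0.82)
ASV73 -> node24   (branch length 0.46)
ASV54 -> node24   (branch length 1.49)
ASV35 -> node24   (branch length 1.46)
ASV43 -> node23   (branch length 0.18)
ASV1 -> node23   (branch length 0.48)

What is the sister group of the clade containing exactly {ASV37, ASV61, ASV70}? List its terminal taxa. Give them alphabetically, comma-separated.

ASV5, ASV77, ASV78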